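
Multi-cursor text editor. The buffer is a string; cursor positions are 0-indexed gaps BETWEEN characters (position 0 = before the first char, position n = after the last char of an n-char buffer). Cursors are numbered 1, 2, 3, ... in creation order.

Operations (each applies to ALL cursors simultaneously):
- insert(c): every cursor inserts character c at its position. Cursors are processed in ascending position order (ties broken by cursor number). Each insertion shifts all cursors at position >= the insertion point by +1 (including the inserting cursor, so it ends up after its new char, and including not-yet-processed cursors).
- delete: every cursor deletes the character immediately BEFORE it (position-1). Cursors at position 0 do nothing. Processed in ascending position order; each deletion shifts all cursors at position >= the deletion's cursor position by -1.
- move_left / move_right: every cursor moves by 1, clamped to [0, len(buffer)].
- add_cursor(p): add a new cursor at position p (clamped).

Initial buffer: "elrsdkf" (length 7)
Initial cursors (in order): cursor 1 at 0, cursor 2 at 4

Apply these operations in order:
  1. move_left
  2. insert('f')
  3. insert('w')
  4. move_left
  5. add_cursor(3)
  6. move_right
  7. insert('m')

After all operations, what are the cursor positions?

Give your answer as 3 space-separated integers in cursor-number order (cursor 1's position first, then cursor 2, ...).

After op 1 (move_left): buffer="elrsdkf" (len 7), cursors c1@0 c2@3, authorship .......
After op 2 (insert('f')): buffer="felrfsdkf" (len 9), cursors c1@1 c2@5, authorship 1...2....
After op 3 (insert('w')): buffer="fwelrfwsdkf" (len 11), cursors c1@2 c2@7, authorship 11...22....
After op 4 (move_left): buffer="fwelrfwsdkf" (len 11), cursors c1@1 c2@6, authorship 11...22....
After op 5 (add_cursor(3)): buffer="fwelrfwsdkf" (len 11), cursors c1@1 c3@3 c2@6, authorship 11...22....
After op 6 (move_right): buffer="fwelrfwsdkf" (len 11), cursors c1@2 c3@4 c2@7, authorship 11...22....
After op 7 (insert('m')): buffer="fwmelmrfwmsdkf" (len 14), cursors c1@3 c3@6 c2@10, authorship 111..3.222....

Answer: 3 10 6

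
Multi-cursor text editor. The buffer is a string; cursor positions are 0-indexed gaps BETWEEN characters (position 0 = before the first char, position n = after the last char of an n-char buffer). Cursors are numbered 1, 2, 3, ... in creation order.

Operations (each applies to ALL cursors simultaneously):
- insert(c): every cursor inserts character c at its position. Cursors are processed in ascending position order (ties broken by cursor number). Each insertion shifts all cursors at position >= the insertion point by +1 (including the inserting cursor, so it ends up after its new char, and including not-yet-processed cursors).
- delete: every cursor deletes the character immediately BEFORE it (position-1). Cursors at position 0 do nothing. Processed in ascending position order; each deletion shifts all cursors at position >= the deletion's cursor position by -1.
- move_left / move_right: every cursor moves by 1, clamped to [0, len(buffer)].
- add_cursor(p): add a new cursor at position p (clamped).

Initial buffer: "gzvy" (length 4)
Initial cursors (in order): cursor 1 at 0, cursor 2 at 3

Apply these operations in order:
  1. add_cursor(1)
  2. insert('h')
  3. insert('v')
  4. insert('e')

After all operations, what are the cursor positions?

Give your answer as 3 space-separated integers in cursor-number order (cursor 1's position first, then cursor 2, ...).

Answer: 3 12 7

Derivation:
After op 1 (add_cursor(1)): buffer="gzvy" (len 4), cursors c1@0 c3@1 c2@3, authorship ....
After op 2 (insert('h')): buffer="hghzvhy" (len 7), cursors c1@1 c3@3 c2@6, authorship 1.3..2.
After op 3 (insert('v')): buffer="hvghvzvhvy" (len 10), cursors c1@2 c3@5 c2@9, authorship 11.33..22.
After op 4 (insert('e')): buffer="hveghvezvhvey" (len 13), cursors c1@3 c3@7 c2@12, authorship 111.333..222.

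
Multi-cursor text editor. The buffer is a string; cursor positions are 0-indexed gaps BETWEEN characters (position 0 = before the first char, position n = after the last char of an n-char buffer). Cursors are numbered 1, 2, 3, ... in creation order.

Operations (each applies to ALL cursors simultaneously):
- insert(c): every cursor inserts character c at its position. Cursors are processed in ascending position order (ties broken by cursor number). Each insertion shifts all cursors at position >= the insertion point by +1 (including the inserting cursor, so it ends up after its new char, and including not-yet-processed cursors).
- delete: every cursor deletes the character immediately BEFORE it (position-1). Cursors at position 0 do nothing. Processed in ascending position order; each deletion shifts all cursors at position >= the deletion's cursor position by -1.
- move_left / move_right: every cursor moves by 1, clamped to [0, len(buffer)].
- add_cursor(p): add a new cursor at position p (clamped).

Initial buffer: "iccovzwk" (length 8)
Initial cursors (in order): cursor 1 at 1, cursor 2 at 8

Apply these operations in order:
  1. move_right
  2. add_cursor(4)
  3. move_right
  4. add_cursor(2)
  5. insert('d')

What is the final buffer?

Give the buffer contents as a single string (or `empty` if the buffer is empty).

After op 1 (move_right): buffer="iccovzwk" (len 8), cursors c1@2 c2@8, authorship ........
After op 2 (add_cursor(4)): buffer="iccovzwk" (len 8), cursors c1@2 c3@4 c2@8, authorship ........
After op 3 (move_right): buffer="iccovzwk" (len 8), cursors c1@3 c3@5 c2@8, authorship ........
After op 4 (add_cursor(2)): buffer="iccovzwk" (len 8), cursors c4@2 c1@3 c3@5 c2@8, authorship ........
After op 5 (insert('d')): buffer="icdcdovdzwkd" (len 12), cursors c4@3 c1@5 c3@8 c2@12, authorship ..4.1..3...2

Answer: icdcdovdzwkd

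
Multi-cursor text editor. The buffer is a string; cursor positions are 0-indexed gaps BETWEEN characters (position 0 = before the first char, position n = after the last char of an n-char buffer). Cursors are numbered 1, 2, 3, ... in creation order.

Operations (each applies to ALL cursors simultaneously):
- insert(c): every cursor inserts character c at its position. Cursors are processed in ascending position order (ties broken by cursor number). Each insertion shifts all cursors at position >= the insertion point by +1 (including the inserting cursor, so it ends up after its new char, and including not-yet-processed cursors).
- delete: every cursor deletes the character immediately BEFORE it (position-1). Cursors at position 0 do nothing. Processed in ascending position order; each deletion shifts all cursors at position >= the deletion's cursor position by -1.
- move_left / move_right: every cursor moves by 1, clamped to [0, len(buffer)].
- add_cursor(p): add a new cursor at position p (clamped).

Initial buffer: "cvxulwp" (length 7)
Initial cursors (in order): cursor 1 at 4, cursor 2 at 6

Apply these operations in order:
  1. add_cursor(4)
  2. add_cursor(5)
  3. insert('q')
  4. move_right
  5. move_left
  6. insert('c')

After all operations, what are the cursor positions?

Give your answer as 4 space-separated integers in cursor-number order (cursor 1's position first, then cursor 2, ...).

After op 1 (add_cursor(4)): buffer="cvxulwp" (len 7), cursors c1@4 c3@4 c2@6, authorship .......
After op 2 (add_cursor(5)): buffer="cvxulwp" (len 7), cursors c1@4 c3@4 c4@5 c2@6, authorship .......
After op 3 (insert('q')): buffer="cvxuqqlqwqp" (len 11), cursors c1@6 c3@6 c4@8 c2@10, authorship ....13.4.2.
After op 4 (move_right): buffer="cvxuqqlqwqp" (len 11), cursors c1@7 c3@7 c4@9 c2@11, authorship ....13.4.2.
After op 5 (move_left): buffer="cvxuqqlqwqp" (len 11), cursors c1@6 c3@6 c4@8 c2@10, authorship ....13.4.2.
After op 6 (insert('c')): buffer="cvxuqqcclqcwqcp" (len 15), cursors c1@8 c3@8 c4@11 c2@14, authorship ....1313.44.22.

Answer: 8 14 8 11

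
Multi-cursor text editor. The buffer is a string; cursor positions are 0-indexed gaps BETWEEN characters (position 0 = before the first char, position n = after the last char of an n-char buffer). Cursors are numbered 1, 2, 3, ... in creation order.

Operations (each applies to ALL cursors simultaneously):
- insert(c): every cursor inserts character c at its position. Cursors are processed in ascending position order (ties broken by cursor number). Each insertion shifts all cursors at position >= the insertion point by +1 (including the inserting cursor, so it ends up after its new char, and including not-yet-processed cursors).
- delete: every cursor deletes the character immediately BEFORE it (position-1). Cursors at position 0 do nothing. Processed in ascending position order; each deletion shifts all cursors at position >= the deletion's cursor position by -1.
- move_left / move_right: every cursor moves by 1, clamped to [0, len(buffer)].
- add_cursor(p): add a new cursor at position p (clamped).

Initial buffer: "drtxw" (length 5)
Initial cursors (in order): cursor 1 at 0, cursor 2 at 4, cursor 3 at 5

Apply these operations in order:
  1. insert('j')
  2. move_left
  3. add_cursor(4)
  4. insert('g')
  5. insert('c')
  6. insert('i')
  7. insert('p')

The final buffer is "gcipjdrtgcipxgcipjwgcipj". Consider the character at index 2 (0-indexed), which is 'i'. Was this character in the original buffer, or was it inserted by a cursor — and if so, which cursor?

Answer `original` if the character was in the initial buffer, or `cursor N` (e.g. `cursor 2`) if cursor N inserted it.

Answer: cursor 1

Derivation:
After op 1 (insert('j')): buffer="jdrtxjwj" (len 8), cursors c1@1 c2@6 c3@8, authorship 1....2.3
After op 2 (move_left): buffer="jdrtxjwj" (len 8), cursors c1@0 c2@5 c3@7, authorship 1....2.3
After op 3 (add_cursor(4)): buffer="jdrtxjwj" (len 8), cursors c1@0 c4@4 c2@5 c3@7, authorship 1....2.3
After op 4 (insert('g')): buffer="gjdrtgxgjwgj" (len 12), cursors c1@1 c4@6 c2@8 c3@11, authorship 11...4.22.33
After op 5 (insert('c')): buffer="gcjdrtgcxgcjwgcj" (len 16), cursors c1@2 c4@8 c2@11 c3@15, authorship 111...44.222.333
After op 6 (insert('i')): buffer="gcijdrtgcixgcijwgcij" (len 20), cursors c1@3 c4@10 c2@14 c3@19, authorship 1111...444.2222.3333
After op 7 (insert('p')): buffer="gcipjdrtgcipxgcipjwgcipj" (len 24), cursors c1@4 c4@12 c2@17 c3@23, authorship 11111...4444.22222.33333
Authorship (.=original, N=cursor N): 1 1 1 1 1 . . . 4 4 4 4 . 2 2 2 2 2 . 3 3 3 3 3
Index 2: author = 1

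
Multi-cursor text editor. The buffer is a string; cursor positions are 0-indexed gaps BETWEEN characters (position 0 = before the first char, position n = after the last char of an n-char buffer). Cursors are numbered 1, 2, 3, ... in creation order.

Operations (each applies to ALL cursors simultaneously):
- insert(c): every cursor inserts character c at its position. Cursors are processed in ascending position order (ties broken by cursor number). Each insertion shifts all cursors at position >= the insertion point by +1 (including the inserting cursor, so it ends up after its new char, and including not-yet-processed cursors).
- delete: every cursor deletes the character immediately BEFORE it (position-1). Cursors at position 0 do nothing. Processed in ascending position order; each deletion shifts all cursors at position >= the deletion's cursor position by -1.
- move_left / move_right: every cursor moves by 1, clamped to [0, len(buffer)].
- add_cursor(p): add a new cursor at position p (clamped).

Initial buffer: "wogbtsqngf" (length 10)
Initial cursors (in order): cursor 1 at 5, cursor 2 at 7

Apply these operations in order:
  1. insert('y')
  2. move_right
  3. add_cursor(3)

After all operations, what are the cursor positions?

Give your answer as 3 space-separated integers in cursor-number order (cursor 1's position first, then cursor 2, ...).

After op 1 (insert('y')): buffer="wogbtysqyngf" (len 12), cursors c1@6 c2@9, authorship .....1..2...
After op 2 (move_right): buffer="wogbtysqyngf" (len 12), cursors c1@7 c2@10, authorship .....1..2...
After op 3 (add_cursor(3)): buffer="wogbtysqyngf" (len 12), cursors c3@3 c1@7 c2@10, authorship .....1..2...

Answer: 7 10 3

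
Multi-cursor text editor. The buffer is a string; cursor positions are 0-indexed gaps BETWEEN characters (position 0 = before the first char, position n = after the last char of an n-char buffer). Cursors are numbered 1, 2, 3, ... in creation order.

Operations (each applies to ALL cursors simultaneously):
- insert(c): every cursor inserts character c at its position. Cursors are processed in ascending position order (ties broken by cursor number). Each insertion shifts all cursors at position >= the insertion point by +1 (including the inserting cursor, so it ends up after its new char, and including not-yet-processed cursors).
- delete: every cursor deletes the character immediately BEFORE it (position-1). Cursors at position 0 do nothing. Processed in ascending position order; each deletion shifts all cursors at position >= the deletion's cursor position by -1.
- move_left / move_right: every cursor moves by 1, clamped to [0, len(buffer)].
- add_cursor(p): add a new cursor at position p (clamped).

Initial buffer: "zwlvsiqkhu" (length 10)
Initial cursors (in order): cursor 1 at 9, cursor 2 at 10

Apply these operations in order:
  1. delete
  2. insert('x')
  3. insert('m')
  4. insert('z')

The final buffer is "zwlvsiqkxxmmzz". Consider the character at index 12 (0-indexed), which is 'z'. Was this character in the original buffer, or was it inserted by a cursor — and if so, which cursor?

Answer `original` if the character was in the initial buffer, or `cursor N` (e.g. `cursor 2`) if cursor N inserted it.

Answer: cursor 1

Derivation:
After op 1 (delete): buffer="zwlvsiqk" (len 8), cursors c1@8 c2@8, authorship ........
After op 2 (insert('x')): buffer="zwlvsiqkxx" (len 10), cursors c1@10 c2@10, authorship ........12
After op 3 (insert('m')): buffer="zwlvsiqkxxmm" (len 12), cursors c1@12 c2@12, authorship ........1212
After op 4 (insert('z')): buffer="zwlvsiqkxxmmzz" (len 14), cursors c1@14 c2@14, authorship ........121212
Authorship (.=original, N=cursor N): . . . . . . . . 1 2 1 2 1 2
Index 12: author = 1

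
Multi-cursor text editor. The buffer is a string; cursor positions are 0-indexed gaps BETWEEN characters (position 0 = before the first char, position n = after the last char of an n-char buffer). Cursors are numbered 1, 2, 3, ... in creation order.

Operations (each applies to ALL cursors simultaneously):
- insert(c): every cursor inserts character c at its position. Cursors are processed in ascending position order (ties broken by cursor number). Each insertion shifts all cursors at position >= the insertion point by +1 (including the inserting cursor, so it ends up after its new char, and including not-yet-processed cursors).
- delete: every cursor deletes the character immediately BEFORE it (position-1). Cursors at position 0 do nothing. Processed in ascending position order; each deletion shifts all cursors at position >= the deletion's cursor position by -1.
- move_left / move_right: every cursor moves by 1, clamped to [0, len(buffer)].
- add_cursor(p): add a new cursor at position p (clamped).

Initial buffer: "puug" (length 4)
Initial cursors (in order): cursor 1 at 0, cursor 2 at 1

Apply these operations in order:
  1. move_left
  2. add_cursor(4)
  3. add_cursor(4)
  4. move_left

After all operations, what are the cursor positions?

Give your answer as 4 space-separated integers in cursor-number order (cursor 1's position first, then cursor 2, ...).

After op 1 (move_left): buffer="puug" (len 4), cursors c1@0 c2@0, authorship ....
After op 2 (add_cursor(4)): buffer="puug" (len 4), cursors c1@0 c2@0 c3@4, authorship ....
After op 3 (add_cursor(4)): buffer="puug" (len 4), cursors c1@0 c2@0 c3@4 c4@4, authorship ....
After op 4 (move_left): buffer="puug" (len 4), cursors c1@0 c2@0 c3@3 c4@3, authorship ....

Answer: 0 0 3 3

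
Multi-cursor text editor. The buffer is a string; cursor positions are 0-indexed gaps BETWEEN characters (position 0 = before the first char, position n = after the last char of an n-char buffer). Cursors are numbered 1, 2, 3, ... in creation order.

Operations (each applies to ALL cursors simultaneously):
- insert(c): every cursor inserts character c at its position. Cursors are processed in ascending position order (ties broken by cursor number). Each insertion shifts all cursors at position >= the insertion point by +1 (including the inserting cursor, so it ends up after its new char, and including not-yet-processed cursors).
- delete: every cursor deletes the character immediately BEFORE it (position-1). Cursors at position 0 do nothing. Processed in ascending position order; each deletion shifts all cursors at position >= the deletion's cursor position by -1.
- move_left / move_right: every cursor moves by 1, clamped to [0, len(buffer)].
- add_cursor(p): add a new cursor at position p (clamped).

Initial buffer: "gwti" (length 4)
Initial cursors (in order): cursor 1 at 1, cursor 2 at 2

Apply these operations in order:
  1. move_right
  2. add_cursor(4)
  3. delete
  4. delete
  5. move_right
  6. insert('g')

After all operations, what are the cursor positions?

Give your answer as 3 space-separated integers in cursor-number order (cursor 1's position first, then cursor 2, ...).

After op 1 (move_right): buffer="gwti" (len 4), cursors c1@2 c2@3, authorship ....
After op 2 (add_cursor(4)): buffer="gwti" (len 4), cursors c1@2 c2@3 c3@4, authorship ....
After op 3 (delete): buffer="g" (len 1), cursors c1@1 c2@1 c3@1, authorship .
After op 4 (delete): buffer="" (len 0), cursors c1@0 c2@0 c3@0, authorship 
After op 5 (move_right): buffer="" (len 0), cursors c1@0 c2@0 c3@0, authorship 
After op 6 (insert('g')): buffer="ggg" (len 3), cursors c1@3 c2@3 c3@3, authorship 123

Answer: 3 3 3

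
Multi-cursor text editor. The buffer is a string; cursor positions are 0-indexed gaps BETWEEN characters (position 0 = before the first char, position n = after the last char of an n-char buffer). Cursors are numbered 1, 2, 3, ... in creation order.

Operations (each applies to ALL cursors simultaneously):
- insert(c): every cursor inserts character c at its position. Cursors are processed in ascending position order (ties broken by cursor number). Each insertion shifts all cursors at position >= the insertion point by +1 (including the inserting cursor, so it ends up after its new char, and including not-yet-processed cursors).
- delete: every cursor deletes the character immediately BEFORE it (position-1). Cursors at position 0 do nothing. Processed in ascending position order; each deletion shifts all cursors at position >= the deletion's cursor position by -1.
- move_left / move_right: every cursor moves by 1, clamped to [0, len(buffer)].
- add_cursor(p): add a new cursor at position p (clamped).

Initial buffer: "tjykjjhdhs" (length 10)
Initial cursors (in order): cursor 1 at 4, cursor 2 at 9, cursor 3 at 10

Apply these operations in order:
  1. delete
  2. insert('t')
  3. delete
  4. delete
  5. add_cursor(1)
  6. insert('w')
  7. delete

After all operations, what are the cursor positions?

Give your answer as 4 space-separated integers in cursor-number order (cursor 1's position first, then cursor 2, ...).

After op 1 (delete): buffer="tjyjjhd" (len 7), cursors c1@3 c2@7 c3@7, authorship .......
After op 2 (insert('t')): buffer="tjytjjhdtt" (len 10), cursors c1@4 c2@10 c3@10, authorship ...1....23
After op 3 (delete): buffer="tjyjjhd" (len 7), cursors c1@3 c2@7 c3@7, authorship .......
After op 4 (delete): buffer="tjjj" (len 4), cursors c1@2 c2@4 c3@4, authorship ....
After op 5 (add_cursor(1)): buffer="tjjj" (len 4), cursors c4@1 c1@2 c2@4 c3@4, authorship ....
After op 6 (insert('w')): buffer="twjwjjww" (len 8), cursors c4@2 c1@4 c2@8 c3@8, authorship .4.1..23
After op 7 (delete): buffer="tjjj" (len 4), cursors c4@1 c1@2 c2@4 c3@4, authorship ....

Answer: 2 4 4 1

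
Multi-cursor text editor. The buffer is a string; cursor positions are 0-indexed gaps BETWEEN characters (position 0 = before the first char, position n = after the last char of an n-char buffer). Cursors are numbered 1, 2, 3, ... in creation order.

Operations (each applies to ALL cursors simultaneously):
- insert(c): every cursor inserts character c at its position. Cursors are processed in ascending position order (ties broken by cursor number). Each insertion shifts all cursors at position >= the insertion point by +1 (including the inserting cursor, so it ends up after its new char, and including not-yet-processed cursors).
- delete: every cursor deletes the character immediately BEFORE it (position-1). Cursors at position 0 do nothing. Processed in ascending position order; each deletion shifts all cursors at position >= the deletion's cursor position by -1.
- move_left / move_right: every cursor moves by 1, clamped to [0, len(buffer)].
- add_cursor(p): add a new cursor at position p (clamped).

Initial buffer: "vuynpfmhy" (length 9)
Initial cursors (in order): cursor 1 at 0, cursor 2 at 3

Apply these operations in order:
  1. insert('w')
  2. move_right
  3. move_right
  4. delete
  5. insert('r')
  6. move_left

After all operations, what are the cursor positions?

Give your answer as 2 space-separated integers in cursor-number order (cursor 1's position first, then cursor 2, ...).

Answer: 2 6

Derivation:
After op 1 (insert('w')): buffer="wvuywnpfmhy" (len 11), cursors c1@1 c2@5, authorship 1...2......
After op 2 (move_right): buffer="wvuywnpfmhy" (len 11), cursors c1@2 c2@6, authorship 1...2......
After op 3 (move_right): buffer="wvuywnpfmhy" (len 11), cursors c1@3 c2@7, authorship 1...2......
After op 4 (delete): buffer="wvywnfmhy" (len 9), cursors c1@2 c2@5, authorship 1..2.....
After op 5 (insert('r')): buffer="wvrywnrfmhy" (len 11), cursors c1@3 c2@7, authorship 1.1.2.2....
After op 6 (move_left): buffer="wvrywnrfmhy" (len 11), cursors c1@2 c2@6, authorship 1.1.2.2....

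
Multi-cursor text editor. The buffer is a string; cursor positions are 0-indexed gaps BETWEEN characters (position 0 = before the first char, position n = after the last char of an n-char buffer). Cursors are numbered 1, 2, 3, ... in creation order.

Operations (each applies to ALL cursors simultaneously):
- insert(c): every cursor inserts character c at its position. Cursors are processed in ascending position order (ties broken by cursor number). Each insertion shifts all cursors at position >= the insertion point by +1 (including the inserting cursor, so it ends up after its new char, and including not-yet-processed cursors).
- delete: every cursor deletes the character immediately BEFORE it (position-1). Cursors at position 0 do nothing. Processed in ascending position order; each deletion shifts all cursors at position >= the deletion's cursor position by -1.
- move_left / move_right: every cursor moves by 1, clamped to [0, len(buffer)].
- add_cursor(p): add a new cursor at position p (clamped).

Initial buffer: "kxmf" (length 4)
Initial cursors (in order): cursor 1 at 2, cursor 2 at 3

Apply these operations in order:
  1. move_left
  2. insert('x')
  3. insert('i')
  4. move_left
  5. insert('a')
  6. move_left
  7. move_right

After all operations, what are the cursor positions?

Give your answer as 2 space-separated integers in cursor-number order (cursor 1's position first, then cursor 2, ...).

After op 1 (move_left): buffer="kxmf" (len 4), cursors c1@1 c2@2, authorship ....
After op 2 (insert('x')): buffer="kxxxmf" (len 6), cursors c1@2 c2@4, authorship .1.2..
After op 3 (insert('i')): buffer="kxixximf" (len 8), cursors c1@3 c2@6, authorship .11.22..
After op 4 (move_left): buffer="kxixximf" (len 8), cursors c1@2 c2@5, authorship .11.22..
After op 5 (insert('a')): buffer="kxaixxaimf" (len 10), cursors c1@3 c2@7, authorship .111.222..
After op 6 (move_left): buffer="kxaixxaimf" (len 10), cursors c1@2 c2@6, authorship .111.222..
After op 7 (move_right): buffer="kxaixxaimf" (len 10), cursors c1@3 c2@7, authorship .111.222..

Answer: 3 7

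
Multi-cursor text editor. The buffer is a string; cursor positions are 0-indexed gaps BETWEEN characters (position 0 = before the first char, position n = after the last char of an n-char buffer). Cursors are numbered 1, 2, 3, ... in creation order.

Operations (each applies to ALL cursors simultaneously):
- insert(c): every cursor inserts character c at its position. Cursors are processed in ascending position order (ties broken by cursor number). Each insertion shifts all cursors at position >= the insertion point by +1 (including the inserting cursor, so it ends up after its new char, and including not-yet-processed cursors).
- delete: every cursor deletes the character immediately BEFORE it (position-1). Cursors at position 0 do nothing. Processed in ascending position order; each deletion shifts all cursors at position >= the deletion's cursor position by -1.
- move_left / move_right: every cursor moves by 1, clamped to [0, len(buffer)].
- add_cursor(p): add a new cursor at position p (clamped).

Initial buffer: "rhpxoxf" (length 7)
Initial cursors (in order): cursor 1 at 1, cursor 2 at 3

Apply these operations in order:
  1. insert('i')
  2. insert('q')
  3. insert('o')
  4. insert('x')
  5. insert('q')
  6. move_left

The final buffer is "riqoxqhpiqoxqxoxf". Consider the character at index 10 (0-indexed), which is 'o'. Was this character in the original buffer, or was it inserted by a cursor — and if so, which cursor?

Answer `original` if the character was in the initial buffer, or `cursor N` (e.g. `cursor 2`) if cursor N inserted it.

After op 1 (insert('i')): buffer="rihpixoxf" (len 9), cursors c1@2 c2@5, authorship .1..2....
After op 2 (insert('q')): buffer="riqhpiqxoxf" (len 11), cursors c1@3 c2@7, authorship .11..22....
After op 3 (insert('o')): buffer="riqohpiqoxoxf" (len 13), cursors c1@4 c2@9, authorship .111..222....
After op 4 (insert('x')): buffer="riqoxhpiqoxxoxf" (len 15), cursors c1@5 c2@11, authorship .1111..2222....
After op 5 (insert('q')): buffer="riqoxqhpiqoxqxoxf" (len 17), cursors c1@6 c2@13, authorship .11111..22222....
After op 6 (move_left): buffer="riqoxqhpiqoxqxoxf" (len 17), cursors c1@5 c2@12, authorship .11111..22222....
Authorship (.=original, N=cursor N): . 1 1 1 1 1 . . 2 2 2 2 2 . . . .
Index 10: author = 2

Answer: cursor 2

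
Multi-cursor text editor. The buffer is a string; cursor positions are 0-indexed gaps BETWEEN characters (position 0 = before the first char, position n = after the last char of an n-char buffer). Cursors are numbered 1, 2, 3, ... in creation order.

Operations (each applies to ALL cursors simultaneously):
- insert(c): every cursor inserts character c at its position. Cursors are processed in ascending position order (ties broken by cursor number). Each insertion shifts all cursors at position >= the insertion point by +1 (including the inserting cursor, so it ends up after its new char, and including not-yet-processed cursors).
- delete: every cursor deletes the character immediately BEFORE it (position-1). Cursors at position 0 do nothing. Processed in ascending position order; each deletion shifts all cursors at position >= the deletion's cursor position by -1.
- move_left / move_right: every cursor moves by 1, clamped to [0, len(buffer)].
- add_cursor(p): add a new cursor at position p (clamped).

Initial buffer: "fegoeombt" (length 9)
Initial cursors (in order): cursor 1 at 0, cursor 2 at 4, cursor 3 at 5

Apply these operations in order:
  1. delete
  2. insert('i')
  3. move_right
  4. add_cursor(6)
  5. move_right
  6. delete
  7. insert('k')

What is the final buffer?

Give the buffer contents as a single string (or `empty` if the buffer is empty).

After op 1 (delete): buffer="fegombt" (len 7), cursors c1@0 c2@3 c3@3, authorship .......
After op 2 (insert('i')): buffer="ifegiiombt" (len 10), cursors c1@1 c2@6 c3@6, authorship 1...23....
After op 3 (move_right): buffer="ifegiiombt" (len 10), cursors c1@2 c2@7 c3@7, authorship 1...23....
After op 4 (add_cursor(6)): buffer="ifegiiombt" (len 10), cursors c1@2 c4@6 c2@7 c3@7, authorship 1...23....
After op 5 (move_right): buffer="ifegiiombt" (len 10), cursors c1@3 c4@7 c2@8 c3@8, authorship 1...23....
After op 6 (delete): buffer="ifgibt" (len 6), cursors c1@2 c2@4 c3@4 c4@4, authorship 1..2..
After op 7 (insert('k')): buffer="ifkgikkkbt" (len 10), cursors c1@3 c2@8 c3@8 c4@8, authorship 1.1.2234..

Answer: ifkgikkkbt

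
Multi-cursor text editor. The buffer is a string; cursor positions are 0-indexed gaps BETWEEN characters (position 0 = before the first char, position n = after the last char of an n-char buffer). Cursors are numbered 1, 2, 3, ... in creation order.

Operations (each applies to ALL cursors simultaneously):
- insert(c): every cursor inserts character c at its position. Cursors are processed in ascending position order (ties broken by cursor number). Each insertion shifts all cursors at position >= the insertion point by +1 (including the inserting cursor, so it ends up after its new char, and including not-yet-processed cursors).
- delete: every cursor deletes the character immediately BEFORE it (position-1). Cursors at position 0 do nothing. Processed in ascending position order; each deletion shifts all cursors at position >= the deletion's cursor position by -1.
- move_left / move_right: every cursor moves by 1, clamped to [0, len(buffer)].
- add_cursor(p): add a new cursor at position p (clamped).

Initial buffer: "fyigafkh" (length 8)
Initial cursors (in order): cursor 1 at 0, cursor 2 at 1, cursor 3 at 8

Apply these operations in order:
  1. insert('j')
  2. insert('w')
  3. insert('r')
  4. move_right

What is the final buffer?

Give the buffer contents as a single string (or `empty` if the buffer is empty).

After op 1 (insert('j')): buffer="jfjyigafkhj" (len 11), cursors c1@1 c2@3 c3@11, authorship 1.2.......3
After op 2 (insert('w')): buffer="jwfjwyigafkhjw" (len 14), cursors c1@2 c2@5 c3@14, authorship 11.22.......33
After op 3 (insert('r')): buffer="jwrfjwryigafkhjwr" (len 17), cursors c1@3 c2@7 c3@17, authorship 111.222.......333
After op 4 (move_right): buffer="jwrfjwryigafkhjwr" (len 17), cursors c1@4 c2@8 c3@17, authorship 111.222.......333

Answer: jwrfjwryigafkhjwr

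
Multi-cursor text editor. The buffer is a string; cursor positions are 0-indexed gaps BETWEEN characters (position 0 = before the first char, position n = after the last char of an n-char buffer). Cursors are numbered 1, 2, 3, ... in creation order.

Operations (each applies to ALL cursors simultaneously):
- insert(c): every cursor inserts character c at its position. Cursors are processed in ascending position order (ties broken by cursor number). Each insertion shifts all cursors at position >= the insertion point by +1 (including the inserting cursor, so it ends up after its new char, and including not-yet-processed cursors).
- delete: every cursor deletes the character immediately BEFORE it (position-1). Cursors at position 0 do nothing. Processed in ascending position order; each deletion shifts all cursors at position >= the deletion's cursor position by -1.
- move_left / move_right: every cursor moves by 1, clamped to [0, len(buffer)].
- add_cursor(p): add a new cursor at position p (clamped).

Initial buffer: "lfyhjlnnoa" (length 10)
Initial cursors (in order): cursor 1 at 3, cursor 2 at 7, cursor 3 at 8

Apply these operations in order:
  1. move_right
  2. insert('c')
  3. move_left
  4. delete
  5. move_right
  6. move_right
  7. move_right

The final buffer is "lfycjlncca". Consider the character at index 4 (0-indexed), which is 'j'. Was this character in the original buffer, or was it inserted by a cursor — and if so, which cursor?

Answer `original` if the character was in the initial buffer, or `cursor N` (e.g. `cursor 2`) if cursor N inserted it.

Answer: original

Derivation:
After op 1 (move_right): buffer="lfyhjlnnoa" (len 10), cursors c1@4 c2@8 c3@9, authorship ..........
After op 2 (insert('c')): buffer="lfyhcjlnncoca" (len 13), cursors c1@5 c2@10 c3@12, authorship ....1....2.3.
After op 3 (move_left): buffer="lfyhcjlnncoca" (len 13), cursors c1@4 c2@9 c3@11, authorship ....1....2.3.
After op 4 (delete): buffer="lfycjlncca" (len 10), cursors c1@3 c2@7 c3@8, authorship ...1...23.
After op 5 (move_right): buffer="lfycjlncca" (len 10), cursors c1@4 c2@8 c3@9, authorship ...1...23.
After op 6 (move_right): buffer="lfycjlncca" (len 10), cursors c1@5 c2@9 c3@10, authorship ...1...23.
After op 7 (move_right): buffer="lfycjlncca" (len 10), cursors c1@6 c2@10 c3@10, authorship ...1...23.
Authorship (.=original, N=cursor N): . . . 1 . . . 2 3 .
Index 4: author = original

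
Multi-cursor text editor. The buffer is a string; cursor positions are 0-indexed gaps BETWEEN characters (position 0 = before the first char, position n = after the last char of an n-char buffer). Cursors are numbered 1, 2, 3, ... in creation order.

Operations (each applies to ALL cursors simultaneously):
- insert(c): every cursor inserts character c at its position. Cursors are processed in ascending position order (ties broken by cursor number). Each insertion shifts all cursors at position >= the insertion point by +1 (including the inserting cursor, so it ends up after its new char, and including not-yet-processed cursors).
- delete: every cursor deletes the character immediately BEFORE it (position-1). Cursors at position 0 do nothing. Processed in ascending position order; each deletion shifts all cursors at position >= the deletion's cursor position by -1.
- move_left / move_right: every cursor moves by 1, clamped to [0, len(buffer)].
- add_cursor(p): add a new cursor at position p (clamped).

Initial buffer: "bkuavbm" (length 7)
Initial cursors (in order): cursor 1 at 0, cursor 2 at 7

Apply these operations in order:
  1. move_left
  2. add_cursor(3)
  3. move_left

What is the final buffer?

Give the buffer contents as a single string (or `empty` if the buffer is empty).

After op 1 (move_left): buffer="bkuavbm" (len 7), cursors c1@0 c2@6, authorship .......
After op 2 (add_cursor(3)): buffer="bkuavbm" (len 7), cursors c1@0 c3@3 c2@6, authorship .......
After op 3 (move_left): buffer="bkuavbm" (len 7), cursors c1@0 c3@2 c2@5, authorship .......

Answer: bkuavbm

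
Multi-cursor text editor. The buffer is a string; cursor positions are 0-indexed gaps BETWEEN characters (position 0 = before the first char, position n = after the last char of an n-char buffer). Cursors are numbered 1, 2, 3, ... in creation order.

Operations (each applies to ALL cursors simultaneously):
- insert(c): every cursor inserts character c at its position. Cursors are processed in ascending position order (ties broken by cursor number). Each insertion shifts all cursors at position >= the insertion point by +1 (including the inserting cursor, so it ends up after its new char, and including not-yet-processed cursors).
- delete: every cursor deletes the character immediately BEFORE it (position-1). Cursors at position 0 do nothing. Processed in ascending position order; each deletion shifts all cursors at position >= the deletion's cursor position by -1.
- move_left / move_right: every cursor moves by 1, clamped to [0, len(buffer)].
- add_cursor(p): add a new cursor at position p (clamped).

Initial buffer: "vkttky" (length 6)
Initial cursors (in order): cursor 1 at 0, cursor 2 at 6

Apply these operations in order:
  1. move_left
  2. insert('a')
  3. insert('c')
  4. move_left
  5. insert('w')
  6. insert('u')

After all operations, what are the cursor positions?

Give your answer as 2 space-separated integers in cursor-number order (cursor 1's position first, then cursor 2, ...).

After op 1 (move_left): buffer="vkttky" (len 6), cursors c1@0 c2@5, authorship ......
After op 2 (insert('a')): buffer="avkttkay" (len 8), cursors c1@1 c2@7, authorship 1.....2.
After op 3 (insert('c')): buffer="acvkttkacy" (len 10), cursors c1@2 c2@9, authorship 11.....22.
After op 4 (move_left): buffer="acvkttkacy" (len 10), cursors c1@1 c2@8, authorship 11.....22.
After op 5 (insert('w')): buffer="awcvkttkawcy" (len 12), cursors c1@2 c2@10, authorship 111.....222.
After op 6 (insert('u')): buffer="awucvkttkawucy" (len 14), cursors c1@3 c2@12, authorship 1111.....2222.

Answer: 3 12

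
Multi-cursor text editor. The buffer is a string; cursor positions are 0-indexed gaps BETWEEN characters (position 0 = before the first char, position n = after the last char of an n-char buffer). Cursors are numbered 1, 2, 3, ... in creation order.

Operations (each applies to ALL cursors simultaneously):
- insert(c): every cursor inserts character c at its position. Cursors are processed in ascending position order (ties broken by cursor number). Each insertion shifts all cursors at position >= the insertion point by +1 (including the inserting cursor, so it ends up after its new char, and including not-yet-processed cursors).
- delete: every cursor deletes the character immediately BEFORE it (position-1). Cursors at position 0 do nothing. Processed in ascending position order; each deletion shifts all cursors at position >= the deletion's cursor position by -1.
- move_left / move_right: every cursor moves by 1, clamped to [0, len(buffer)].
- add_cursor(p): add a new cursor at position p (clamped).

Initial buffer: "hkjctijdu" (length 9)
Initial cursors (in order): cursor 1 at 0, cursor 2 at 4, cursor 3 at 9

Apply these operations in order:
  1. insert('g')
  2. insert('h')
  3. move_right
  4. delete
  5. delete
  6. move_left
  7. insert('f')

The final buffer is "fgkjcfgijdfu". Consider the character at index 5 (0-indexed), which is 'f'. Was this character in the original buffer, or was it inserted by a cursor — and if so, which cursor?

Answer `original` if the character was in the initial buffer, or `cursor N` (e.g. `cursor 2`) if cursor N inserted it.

After op 1 (insert('g')): buffer="ghkjcgtijdug" (len 12), cursors c1@1 c2@6 c3@12, authorship 1....2.....3
After op 2 (insert('h')): buffer="ghhkjcghtijdugh" (len 15), cursors c1@2 c2@8 c3@15, authorship 11....22.....33
After op 3 (move_right): buffer="ghhkjcghtijdugh" (len 15), cursors c1@3 c2@9 c3@15, authorship 11....22.....33
After op 4 (delete): buffer="ghkjcghijdug" (len 12), cursors c1@2 c2@7 c3@12, authorship 11...22....3
After op 5 (delete): buffer="gkjcgijdu" (len 9), cursors c1@1 c2@5 c3@9, authorship 1...2....
After op 6 (move_left): buffer="gkjcgijdu" (len 9), cursors c1@0 c2@4 c3@8, authorship 1...2....
After op 7 (insert('f')): buffer="fgkjcfgijdfu" (len 12), cursors c1@1 c2@6 c3@11, authorship 11...22...3.
Authorship (.=original, N=cursor N): 1 1 . . . 2 2 . . . 3 .
Index 5: author = 2

Answer: cursor 2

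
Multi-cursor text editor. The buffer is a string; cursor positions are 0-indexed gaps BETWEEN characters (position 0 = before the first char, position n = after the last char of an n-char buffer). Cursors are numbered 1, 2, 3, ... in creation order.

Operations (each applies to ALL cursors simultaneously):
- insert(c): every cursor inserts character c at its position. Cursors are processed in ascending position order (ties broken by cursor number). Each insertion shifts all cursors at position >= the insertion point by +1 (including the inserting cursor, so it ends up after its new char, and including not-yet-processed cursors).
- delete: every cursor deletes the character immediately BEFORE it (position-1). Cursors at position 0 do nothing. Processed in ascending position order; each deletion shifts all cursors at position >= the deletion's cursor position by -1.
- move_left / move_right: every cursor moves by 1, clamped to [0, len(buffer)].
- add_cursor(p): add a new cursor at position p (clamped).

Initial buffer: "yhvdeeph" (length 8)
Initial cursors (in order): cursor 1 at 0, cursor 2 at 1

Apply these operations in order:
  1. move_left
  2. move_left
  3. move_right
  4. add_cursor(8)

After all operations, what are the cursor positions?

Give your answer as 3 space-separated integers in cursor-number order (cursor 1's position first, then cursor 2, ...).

After op 1 (move_left): buffer="yhvdeeph" (len 8), cursors c1@0 c2@0, authorship ........
After op 2 (move_left): buffer="yhvdeeph" (len 8), cursors c1@0 c2@0, authorship ........
After op 3 (move_right): buffer="yhvdeeph" (len 8), cursors c1@1 c2@1, authorship ........
After op 4 (add_cursor(8)): buffer="yhvdeeph" (len 8), cursors c1@1 c2@1 c3@8, authorship ........

Answer: 1 1 8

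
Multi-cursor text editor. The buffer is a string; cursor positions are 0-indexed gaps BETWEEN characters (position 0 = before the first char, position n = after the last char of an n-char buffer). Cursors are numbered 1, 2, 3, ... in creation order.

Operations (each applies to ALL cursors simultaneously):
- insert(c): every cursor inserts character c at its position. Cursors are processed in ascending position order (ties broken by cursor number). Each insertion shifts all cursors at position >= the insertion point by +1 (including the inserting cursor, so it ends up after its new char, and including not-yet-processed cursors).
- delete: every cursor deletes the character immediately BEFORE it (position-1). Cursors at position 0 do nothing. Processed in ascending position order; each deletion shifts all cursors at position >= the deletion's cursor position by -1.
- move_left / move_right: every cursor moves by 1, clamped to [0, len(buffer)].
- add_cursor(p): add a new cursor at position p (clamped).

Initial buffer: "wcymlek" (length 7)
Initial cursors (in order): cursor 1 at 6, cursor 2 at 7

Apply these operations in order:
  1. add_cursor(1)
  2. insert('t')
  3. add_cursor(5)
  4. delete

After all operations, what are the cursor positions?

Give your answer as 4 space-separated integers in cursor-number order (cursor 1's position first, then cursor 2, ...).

After op 1 (add_cursor(1)): buffer="wcymlek" (len 7), cursors c3@1 c1@6 c2@7, authorship .......
After op 2 (insert('t')): buffer="wtcymletkt" (len 10), cursors c3@2 c1@8 c2@10, authorship .3.....1.2
After op 3 (add_cursor(5)): buffer="wtcymletkt" (len 10), cursors c3@2 c4@5 c1@8 c2@10, authorship .3.....1.2
After op 4 (delete): buffer="wcylek" (len 6), cursors c3@1 c4@3 c1@5 c2@6, authorship ......

Answer: 5 6 1 3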